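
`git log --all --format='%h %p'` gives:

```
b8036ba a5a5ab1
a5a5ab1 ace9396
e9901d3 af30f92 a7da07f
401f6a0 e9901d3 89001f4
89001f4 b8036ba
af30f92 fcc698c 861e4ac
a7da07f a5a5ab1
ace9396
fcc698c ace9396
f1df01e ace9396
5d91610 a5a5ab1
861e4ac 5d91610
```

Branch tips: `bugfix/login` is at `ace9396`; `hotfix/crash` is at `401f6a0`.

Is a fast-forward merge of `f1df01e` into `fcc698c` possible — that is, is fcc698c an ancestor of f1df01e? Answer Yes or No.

A fast-forward from fcc698c to f1df01e is possible iff fcc698c is an ancestor of f1df01e.
Ancestors of f1df01e: {ace9396, f1df01e}.
fcc698c is not among them, so fast-forward is not possible.

No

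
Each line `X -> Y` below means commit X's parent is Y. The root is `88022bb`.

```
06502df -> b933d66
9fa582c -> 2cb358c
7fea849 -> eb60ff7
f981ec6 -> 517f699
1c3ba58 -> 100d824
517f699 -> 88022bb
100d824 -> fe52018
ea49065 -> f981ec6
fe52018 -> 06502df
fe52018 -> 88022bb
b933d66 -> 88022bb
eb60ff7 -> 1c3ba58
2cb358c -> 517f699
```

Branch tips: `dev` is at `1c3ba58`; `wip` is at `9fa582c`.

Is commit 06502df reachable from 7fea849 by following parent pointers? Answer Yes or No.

Yes

Ancestors of 7fea849 (commits reachable by following parents): {06502df, 100d824, 1c3ba58, 7fea849, 88022bb, b933d66, eb60ff7, fe52018}.
06502df is in that set, so it is an ancestor of 7fea849.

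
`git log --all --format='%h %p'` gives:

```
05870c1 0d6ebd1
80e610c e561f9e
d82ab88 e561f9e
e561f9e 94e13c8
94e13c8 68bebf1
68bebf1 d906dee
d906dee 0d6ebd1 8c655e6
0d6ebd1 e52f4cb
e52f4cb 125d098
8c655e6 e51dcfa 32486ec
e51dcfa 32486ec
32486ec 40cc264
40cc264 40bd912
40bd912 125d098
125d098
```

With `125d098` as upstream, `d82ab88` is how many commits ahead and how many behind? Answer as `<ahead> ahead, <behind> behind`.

Reachable from d82ab88: {0d6ebd1, 125d098, 32486ec, 40bd912, 40cc264, 68bebf1, 8c655e6, 94e13c8, d82ab88, d906dee, e51dcfa, e52f4cb, e561f9e}.
Reachable from 125d098: {125d098}.
Only in d82ab88's history (ahead): {0d6ebd1, 32486ec, 40bd912, 40cc264, 68bebf1, 8c655e6, 94e13c8, d82ab88, d906dee, e51dcfa, e52f4cb, e561f9e} — 12.
Only in 125d098's history (behind): {} — 0.

12 ahead, 0 behind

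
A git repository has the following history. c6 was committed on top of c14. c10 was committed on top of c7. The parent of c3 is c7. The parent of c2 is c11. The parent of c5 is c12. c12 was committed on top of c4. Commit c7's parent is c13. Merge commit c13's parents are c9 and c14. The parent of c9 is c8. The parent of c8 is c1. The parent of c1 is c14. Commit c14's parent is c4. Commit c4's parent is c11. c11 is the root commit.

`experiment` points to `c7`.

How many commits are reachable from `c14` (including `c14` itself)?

Walking parent pointers from c14: reachable set = {c11, c14, c4}.
That is 3 commits.

3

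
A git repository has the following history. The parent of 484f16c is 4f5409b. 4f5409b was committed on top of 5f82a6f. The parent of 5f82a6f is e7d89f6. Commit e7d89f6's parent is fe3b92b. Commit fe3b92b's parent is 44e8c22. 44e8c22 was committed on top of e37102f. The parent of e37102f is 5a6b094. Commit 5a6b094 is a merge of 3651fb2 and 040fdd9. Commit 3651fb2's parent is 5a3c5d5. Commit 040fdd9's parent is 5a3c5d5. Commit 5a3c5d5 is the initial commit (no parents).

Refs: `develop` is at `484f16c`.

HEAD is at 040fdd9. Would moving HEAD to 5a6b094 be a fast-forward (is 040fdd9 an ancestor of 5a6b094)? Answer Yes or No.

A fast-forward from 040fdd9 to 5a6b094 is possible iff 040fdd9 is an ancestor of 5a6b094.
Ancestors of 5a6b094: {040fdd9, 3651fb2, 5a3c5d5, 5a6b094}.
040fdd9 is among them, so fast-forward is possible.

Yes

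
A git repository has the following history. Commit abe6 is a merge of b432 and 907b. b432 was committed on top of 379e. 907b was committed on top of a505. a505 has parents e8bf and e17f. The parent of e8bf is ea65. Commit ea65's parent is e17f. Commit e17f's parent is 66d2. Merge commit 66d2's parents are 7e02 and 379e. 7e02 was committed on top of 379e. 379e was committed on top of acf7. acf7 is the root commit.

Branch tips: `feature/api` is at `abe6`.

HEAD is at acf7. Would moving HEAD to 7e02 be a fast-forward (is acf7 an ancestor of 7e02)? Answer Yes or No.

A fast-forward from acf7 to 7e02 is possible iff acf7 is an ancestor of 7e02.
Ancestors of 7e02: {379e, 7e02, acf7}.
acf7 is among them, so fast-forward is possible.

Yes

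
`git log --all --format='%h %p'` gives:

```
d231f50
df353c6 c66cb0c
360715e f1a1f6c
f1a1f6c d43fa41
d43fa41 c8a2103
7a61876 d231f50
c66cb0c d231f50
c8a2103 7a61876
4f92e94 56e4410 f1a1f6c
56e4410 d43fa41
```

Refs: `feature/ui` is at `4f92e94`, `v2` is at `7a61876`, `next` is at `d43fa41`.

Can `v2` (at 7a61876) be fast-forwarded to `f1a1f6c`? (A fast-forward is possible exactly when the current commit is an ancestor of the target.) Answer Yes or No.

Yes

A fast-forward from 7a61876 to f1a1f6c is possible iff 7a61876 is an ancestor of f1a1f6c.
Ancestors of f1a1f6c: {7a61876, c8a2103, d231f50, d43fa41, f1a1f6c}.
7a61876 is among them, so fast-forward is possible.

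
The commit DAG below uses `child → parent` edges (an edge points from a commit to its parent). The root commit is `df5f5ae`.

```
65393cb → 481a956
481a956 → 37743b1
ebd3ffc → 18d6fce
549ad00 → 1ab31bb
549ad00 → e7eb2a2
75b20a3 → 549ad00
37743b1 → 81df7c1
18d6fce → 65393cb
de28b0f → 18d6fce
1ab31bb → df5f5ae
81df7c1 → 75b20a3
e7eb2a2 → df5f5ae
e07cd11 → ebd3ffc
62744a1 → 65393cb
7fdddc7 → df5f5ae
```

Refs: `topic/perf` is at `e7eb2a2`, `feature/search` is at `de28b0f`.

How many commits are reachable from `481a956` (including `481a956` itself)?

8

Walking parent pointers from 481a956: reachable set = {1ab31bb, 37743b1, 481a956, 549ad00, 75b20a3, 81df7c1, df5f5ae, e7eb2a2}.
That is 8 commits.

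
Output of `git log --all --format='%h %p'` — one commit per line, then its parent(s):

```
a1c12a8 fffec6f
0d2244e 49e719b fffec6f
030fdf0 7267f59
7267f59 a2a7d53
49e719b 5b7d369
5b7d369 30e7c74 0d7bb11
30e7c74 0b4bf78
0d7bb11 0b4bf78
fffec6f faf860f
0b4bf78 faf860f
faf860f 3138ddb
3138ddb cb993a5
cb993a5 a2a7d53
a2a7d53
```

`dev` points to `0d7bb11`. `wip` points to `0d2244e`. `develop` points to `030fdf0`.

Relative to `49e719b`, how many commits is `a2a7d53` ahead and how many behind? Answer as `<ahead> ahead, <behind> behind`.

0 ahead, 8 behind

Reachable from a2a7d53: {a2a7d53}.
Reachable from 49e719b: {0b4bf78, 0d7bb11, 30e7c74, 3138ddb, 49e719b, 5b7d369, a2a7d53, cb993a5, faf860f}.
Only in a2a7d53's history (ahead): {} — 0.
Only in 49e719b's history (behind): {0b4bf78, 0d7bb11, 30e7c74, 3138ddb, 49e719b, 5b7d369, cb993a5, faf860f} — 8.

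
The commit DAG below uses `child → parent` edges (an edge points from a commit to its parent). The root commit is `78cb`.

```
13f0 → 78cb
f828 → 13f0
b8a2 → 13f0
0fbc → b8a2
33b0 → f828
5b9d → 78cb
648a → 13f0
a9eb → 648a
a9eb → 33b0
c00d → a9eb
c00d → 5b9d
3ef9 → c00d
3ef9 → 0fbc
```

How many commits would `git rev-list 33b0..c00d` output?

4

Reachable from c00d: {13f0, 33b0, 5b9d, 648a, 78cb, a9eb, c00d, f828}.
Reachable from 33b0: {13f0, 33b0, 78cb, f828}.
In c00d's history but not 33b0's: {5b9d, 648a, a9eb, c00d} — 4 commits.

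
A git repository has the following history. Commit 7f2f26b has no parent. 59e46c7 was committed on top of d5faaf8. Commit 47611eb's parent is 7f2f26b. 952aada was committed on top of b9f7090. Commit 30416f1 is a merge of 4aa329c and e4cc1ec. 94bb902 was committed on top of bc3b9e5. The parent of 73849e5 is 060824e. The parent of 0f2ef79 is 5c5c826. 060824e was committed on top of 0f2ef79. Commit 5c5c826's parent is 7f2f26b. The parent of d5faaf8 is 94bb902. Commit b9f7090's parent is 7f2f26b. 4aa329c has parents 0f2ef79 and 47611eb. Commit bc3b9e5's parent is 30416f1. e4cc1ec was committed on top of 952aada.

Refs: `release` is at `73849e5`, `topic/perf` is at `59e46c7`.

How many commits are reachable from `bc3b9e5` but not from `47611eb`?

Reachable from bc3b9e5: {0f2ef79, 30416f1, 47611eb, 4aa329c, 5c5c826, 7f2f26b, 952aada, b9f7090, bc3b9e5, e4cc1ec}.
Reachable from 47611eb: {47611eb, 7f2f26b}.
In bc3b9e5's history but not 47611eb's: {0f2ef79, 30416f1, 4aa329c, 5c5c826, 952aada, b9f7090, bc3b9e5, e4cc1ec} — 8 commits.

8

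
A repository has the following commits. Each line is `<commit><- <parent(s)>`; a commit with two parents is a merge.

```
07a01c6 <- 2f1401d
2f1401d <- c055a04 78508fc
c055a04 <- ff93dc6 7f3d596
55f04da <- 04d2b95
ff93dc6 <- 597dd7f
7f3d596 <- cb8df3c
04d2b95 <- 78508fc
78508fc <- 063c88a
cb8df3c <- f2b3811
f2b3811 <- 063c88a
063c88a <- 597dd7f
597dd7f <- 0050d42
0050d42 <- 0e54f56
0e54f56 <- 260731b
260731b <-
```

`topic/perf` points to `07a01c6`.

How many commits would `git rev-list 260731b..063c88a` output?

Reachable from 063c88a: {0050d42, 063c88a, 0e54f56, 260731b, 597dd7f}.
Reachable from 260731b: {260731b}.
In 063c88a's history but not 260731b's: {0050d42, 063c88a, 0e54f56, 597dd7f} — 4 commits.

4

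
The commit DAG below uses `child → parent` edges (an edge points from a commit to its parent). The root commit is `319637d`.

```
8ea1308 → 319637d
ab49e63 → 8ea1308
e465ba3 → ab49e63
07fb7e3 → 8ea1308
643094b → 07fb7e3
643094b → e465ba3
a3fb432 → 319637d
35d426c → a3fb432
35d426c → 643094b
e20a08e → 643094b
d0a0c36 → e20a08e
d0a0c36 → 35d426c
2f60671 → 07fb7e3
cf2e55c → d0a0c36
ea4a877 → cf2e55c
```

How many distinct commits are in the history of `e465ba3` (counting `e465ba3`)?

Walking parent pointers from e465ba3: reachable set = {319637d, 8ea1308, ab49e63, e465ba3}.
That is 4 commits.

4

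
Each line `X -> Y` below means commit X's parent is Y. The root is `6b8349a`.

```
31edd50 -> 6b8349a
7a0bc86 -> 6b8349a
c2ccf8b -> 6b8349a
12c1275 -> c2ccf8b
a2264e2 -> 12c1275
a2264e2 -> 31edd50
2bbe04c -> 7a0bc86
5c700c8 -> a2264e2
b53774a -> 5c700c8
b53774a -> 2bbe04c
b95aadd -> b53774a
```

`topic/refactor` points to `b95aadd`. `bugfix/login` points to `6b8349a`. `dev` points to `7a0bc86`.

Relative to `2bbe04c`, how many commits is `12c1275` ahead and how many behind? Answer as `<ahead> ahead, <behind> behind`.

2 ahead, 2 behind

Reachable from 12c1275: {12c1275, 6b8349a, c2ccf8b}.
Reachable from 2bbe04c: {2bbe04c, 6b8349a, 7a0bc86}.
Only in 12c1275's history (ahead): {12c1275, c2ccf8b} — 2.
Only in 2bbe04c's history (behind): {2bbe04c, 7a0bc86} — 2.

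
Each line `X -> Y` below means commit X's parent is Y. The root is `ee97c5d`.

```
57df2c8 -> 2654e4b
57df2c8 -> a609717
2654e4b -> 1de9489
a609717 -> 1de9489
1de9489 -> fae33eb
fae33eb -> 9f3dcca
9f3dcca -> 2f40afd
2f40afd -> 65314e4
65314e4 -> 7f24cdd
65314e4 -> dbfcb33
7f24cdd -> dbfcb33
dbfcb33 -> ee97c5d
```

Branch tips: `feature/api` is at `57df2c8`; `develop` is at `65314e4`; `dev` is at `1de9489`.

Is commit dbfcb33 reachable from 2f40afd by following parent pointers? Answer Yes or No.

Ancestors of 2f40afd (commits reachable by following parents): {2f40afd, 65314e4, 7f24cdd, dbfcb33, ee97c5d}.
dbfcb33 is in that set, so it is an ancestor of 2f40afd.

Yes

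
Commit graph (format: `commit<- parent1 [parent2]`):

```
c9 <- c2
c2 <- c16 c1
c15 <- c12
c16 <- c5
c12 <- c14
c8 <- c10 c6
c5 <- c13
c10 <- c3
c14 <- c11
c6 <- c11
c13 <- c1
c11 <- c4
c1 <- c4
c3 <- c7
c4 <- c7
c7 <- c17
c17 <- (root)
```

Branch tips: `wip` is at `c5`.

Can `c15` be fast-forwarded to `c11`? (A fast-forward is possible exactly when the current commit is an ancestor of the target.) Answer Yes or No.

A fast-forward from c15 to c11 is possible iff c15 is an ancestor of c11.
Ancestors of c11: {c11, c17, c4, c7}.
c15 is not among them, so fast-forward is not possible.

No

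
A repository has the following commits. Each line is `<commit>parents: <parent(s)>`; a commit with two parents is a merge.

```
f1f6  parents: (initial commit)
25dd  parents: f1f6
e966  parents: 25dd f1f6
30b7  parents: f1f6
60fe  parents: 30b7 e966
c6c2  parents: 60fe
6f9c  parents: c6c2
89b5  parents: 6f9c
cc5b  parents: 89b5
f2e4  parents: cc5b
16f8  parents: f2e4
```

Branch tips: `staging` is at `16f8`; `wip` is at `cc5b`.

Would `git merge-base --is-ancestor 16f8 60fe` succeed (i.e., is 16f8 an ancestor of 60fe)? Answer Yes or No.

No

Ancestors of 60fe: {25dd, 30b7, 60fe, e966, f1f6}.
16f8 is not in that set, so it is not an ancestor of 60fe.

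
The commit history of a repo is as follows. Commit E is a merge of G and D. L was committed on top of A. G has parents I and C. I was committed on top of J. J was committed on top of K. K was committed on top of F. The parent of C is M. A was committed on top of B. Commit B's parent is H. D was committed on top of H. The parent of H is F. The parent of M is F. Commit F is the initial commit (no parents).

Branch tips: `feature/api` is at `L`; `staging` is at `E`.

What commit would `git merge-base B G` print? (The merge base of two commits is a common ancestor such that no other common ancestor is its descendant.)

Ancestors of B: {B, F, H}.
Ancestors of G: {C, F, G, I, J, K, M}.
Common ancestors: {F}.
The only common ancestor is F, so it is the merge base.

F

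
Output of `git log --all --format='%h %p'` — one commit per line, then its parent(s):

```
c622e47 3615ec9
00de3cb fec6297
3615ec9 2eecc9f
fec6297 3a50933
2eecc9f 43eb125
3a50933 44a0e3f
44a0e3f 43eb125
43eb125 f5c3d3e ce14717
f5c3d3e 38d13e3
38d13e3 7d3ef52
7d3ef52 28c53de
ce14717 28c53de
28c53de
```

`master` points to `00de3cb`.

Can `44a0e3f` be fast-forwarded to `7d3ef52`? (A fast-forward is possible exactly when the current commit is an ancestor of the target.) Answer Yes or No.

No

A fast-forward from 44a0e3f to 7d3ef52 is possible iff 44a0e3f is an ancestor of 7d3ef52.
Ancestors of 7d3ef52: {28c53de, 7d3ef52}.
44a0e3f is not among them, so fast-forward is not possible.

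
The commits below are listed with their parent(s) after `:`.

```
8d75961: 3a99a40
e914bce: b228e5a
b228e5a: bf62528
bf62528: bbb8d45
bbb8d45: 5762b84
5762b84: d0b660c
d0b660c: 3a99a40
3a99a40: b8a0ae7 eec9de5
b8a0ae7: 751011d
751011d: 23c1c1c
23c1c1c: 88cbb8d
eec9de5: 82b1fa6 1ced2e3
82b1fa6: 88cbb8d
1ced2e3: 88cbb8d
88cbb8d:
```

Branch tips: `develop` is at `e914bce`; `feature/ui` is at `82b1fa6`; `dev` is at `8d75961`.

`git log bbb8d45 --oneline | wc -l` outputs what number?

11

Walking parent pointers from bbb8d45: reachable set = {1ced2e3, 23c1c1c, 3a99a40, 5762b84, 751011d, 82b1fa6, 88cbb8d, b8a0ae7, bbb8d45, d0b660c, eec9de5}.
That is 11 commits.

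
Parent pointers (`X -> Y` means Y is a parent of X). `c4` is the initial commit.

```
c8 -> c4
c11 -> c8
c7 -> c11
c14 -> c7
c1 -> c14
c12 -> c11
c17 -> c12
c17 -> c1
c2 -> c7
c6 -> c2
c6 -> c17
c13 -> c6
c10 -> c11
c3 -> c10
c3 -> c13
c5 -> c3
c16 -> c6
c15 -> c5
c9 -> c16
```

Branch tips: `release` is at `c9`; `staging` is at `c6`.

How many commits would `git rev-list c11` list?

Walking parent pointers from c11: reachable set = {c11, c4, c8}.
That is 3 commits.

3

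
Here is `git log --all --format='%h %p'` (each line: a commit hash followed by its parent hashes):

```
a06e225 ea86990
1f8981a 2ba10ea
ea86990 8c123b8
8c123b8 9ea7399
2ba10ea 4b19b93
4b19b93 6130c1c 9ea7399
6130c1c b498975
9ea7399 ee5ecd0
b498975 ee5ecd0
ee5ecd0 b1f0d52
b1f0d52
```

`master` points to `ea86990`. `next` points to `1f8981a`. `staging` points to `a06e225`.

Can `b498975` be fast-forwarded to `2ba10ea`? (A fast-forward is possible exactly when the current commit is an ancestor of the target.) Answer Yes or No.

Yes

A fast-forward from b498975 to 2ba10ea is possible iff b498975 is an ancestor of 2ba10ea.
Ancestors of 2ba10ea: {2ba10ea, 4b19b93, 6130c1c, 9ea7399, b1f0d52, b498975, ee5ecd0}.
b498975 is among them, so fast-forward is possible.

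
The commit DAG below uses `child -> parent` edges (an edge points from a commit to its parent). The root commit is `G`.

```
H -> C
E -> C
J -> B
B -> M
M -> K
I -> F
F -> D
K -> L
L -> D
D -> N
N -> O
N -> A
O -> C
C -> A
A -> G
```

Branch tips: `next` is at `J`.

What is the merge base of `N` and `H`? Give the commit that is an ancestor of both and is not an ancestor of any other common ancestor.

C

Ancestors of N: {A, C, G, N, O}.
Ancestors of H: {A, C, G, H}.
Common ancestors: {A, C, G}.
Among these, C is not an ancestor of any other common ancestor — it is the merge base.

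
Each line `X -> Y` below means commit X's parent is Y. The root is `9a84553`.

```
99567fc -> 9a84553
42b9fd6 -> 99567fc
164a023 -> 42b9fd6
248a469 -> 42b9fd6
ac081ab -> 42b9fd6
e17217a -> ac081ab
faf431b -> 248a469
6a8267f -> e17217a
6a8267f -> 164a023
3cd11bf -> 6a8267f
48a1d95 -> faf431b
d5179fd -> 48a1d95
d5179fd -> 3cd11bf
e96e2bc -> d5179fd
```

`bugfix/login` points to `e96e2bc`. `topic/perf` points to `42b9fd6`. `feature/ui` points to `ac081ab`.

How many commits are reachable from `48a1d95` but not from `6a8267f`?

3

Reachable from 48a1d95: {248a469, 42b9fd6, 48a1d95, 99567fc, 9a84553, faf431b}.
Reachable from 6a8267f: {164a023, 42b9fd6, 6a8267f, 99567fc, 9a84553, ac081ab, e17217a}.
In 48a1d95's history but not 6a8267f's: {248a469, 48a1d95, faf431b} — 3 commits.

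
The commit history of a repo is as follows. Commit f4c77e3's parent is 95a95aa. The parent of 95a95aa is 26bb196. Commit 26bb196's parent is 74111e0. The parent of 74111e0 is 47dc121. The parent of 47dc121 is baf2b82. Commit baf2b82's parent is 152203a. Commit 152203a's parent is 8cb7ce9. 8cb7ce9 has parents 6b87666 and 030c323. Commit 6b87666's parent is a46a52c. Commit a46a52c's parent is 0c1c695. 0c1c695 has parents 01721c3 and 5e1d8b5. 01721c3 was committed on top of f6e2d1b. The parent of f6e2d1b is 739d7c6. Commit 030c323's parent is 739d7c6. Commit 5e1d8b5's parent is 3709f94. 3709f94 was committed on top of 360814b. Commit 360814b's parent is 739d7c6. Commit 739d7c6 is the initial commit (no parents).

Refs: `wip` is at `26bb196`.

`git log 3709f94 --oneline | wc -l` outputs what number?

Walking parent pointers from 3709f94: reachable set = {360814b, 3709f94, 739d7c6}.
That is 3 commits.

3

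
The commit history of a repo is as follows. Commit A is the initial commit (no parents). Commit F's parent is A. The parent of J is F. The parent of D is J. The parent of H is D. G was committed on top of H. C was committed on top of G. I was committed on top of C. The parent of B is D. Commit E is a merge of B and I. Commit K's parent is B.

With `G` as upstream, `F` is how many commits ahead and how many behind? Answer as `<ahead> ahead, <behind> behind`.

Reachable from F: {A, F}.
Reachable from G: {A, D, F, G, H, J}.
Only in F's history (ahead): {} — 0.
Only in G's history (behind): {D, G, H, J} — 4.

0 ahead, 4 behind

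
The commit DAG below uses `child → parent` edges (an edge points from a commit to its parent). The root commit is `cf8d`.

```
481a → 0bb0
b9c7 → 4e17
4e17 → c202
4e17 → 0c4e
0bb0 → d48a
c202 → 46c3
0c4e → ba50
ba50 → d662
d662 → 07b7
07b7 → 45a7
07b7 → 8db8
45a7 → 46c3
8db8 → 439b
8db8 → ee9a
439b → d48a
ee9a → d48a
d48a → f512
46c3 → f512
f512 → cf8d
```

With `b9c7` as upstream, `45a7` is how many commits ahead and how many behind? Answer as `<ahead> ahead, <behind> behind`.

0 ahead, 11 behind

Reachable from 45a7: {45a7, 46c3, cf8d, f512}.
Reachable from b9c7: {07b7, 0c4e, 439b, 45a7, 46c3, 4e17, 8db8, b9c7, ba50, c202, cf8d, d48a, d662, ee9a, f512}.
Only in 45a7's history (ahead): {} — 0.
Only in b9c7's history (behind): {07b7, 0c4e, 439b, 4e17, 8db8, b9c7, ba50, c202, d48a, d662, ee9a} — 11.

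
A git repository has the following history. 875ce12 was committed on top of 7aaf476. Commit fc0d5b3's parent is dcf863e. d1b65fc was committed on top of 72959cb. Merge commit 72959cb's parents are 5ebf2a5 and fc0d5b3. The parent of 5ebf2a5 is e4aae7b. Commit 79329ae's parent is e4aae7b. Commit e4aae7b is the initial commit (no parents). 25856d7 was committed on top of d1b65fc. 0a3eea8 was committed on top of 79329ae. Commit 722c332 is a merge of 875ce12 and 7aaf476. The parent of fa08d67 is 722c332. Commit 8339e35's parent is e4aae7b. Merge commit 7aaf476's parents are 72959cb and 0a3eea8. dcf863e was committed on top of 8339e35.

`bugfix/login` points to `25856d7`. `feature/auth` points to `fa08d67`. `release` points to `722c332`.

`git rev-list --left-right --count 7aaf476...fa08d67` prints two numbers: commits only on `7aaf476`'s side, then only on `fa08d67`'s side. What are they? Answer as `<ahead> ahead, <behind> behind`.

Reachable from 7aaf476: {0a3eea8, 5ebf2a5, 72959cb, 79329ae, 7aaf476, 8339e35, dcf863e, e4aae7b, fc0d5b3}.
Reachable from fa08d67: {0a3eea8, 5ebf2a5, 722c332, 72959cb, 79329ae, 7aaf476, 8339e35, 875ce12, dcf863e, e4aae7b, fa08d67, fc0d5b3}.
Only in 7aaf476's history (ahead): {} — 0.
Only in fa08d67's history (behind): {722c332, 875ce12, fa08d67} — 3.

0 ahead, 3 behind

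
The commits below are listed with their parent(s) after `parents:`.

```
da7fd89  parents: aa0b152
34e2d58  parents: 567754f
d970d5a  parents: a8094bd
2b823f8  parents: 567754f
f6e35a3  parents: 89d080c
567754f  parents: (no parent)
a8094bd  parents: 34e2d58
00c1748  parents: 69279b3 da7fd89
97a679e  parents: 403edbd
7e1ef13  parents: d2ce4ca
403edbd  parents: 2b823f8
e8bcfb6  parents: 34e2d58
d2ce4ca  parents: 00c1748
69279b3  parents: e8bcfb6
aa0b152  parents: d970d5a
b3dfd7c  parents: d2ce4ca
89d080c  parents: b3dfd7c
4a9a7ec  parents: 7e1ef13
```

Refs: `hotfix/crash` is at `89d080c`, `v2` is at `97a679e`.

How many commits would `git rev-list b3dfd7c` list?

11

Walking parent pointers from b3dfd7c: reachable set = {00c1748, 34e2d58, 567754f, 69279b3, a8094bd, aa0b152, b3dfd7c, d2ce4ca, d970d5a, da7fd89, e8bcfb6}.
That is 11 commits.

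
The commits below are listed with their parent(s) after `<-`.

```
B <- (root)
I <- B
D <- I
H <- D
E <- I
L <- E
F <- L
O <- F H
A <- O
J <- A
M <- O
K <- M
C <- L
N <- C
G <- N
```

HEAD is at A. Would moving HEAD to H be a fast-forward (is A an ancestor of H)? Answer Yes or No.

No

A fast-forward from A to H is possible iff A is an ancestor of H.
Ancestors of H: {B, D, H, I}.
A is not among them, so fast-forward is not possible.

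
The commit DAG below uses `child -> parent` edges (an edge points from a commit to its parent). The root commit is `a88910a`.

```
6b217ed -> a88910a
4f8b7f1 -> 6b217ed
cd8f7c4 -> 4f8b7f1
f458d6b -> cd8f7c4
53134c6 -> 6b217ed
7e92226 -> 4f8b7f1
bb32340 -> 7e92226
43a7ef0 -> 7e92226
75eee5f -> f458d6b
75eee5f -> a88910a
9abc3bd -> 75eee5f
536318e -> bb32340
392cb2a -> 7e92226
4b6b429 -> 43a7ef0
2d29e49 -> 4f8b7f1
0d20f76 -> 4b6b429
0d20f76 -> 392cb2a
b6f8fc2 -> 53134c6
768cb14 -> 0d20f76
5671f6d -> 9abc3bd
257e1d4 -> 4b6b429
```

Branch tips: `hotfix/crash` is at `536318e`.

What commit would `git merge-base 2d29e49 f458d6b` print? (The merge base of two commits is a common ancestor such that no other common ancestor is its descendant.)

Ancestors of 2d29e49: {2d29e49, 4f8b7f1, 6b217ed, a88910a}.
Ancestors of f458d6b: {4f8b7f1, 6b217ed, a88910a, cd8f7c4, f458d6b}.
Common ancestors: {4f8b7f1, 6b217ed, a88910a}.
Among these, 4f8b7f1 is not an ancestor of any other common ancestor — it is the merge base.

4f8b7f1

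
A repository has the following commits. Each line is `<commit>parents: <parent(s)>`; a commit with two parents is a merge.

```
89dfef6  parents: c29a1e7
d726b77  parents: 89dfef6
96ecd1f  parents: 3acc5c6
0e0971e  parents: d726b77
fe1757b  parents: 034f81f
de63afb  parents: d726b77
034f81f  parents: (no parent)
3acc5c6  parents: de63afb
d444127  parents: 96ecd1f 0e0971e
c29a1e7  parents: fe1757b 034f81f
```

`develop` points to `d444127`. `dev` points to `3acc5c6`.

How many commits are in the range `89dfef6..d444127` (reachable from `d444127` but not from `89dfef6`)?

6

Reachable from d444127: {034f81f, 0e0971e, 3acc5c6, 89dfef6, 96ecd1f, c29a1e7, d444127, d726b77, de63afb, fe1757b}.
Reachable from 89dfef6: {034f81f, 89dfef6, c29a1e7, fe1757b}.
In d444127's history but not 89dfef6's: {0e0971e, 3acc5c6, 96ecd1f, d444127, d726b77, de63afb} — 6 commits.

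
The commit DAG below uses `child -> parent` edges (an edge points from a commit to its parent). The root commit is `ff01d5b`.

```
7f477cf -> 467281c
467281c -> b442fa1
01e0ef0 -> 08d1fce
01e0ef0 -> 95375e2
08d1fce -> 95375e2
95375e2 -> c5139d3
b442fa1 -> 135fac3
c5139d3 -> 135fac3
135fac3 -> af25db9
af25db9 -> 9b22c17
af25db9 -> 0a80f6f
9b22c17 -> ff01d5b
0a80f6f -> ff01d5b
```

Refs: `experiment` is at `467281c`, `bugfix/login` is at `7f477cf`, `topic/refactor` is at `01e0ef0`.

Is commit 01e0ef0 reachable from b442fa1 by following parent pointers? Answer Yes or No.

Ancestors of b442fa1: {0a80f6f, 135fac3, 9b22c17, af25db9, b442fa1, ff01d5b}.
01e0ef0 is not in that set, so it is not an ancestor of b442fa1.

No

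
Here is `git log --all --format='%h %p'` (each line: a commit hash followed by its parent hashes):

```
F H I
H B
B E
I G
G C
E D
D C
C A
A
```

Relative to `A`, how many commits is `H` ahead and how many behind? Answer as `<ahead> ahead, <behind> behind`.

5 ahead, 0 behind

Reachable from H: {A, B, C, D, E, H}.
Reachable from A: {A}.
Only in H's history (ahead): {B, C, D, E, H} — 5.
Only in A's history (behind): {} — 0.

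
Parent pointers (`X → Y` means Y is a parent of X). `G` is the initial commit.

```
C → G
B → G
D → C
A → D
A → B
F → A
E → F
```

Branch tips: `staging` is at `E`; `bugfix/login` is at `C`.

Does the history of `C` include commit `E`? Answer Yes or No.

No

Ancestors of C: {C, G}.
E is not in that set, so it is not an ancestor of C.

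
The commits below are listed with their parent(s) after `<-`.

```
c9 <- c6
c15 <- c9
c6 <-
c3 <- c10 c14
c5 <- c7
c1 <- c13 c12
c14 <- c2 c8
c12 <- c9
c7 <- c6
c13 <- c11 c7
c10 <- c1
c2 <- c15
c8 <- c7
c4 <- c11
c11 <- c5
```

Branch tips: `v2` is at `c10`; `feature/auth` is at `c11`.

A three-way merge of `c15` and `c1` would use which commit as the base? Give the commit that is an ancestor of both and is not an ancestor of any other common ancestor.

Ancestors of c15: {c15, c6, c9}.
Ancestors of c1: {c1, c11, c12, c13, c5, c6, c7, c9}.
Common ancestors: {c6, c9}.
Among these, c9 is not an ancestor of any other common ancestor — it is the merge base.

c9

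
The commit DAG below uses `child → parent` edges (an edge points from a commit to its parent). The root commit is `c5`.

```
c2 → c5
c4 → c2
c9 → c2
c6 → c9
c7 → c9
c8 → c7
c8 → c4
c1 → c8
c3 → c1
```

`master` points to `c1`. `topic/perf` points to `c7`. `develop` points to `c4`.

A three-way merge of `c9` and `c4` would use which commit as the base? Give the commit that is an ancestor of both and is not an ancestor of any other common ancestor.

c2

Ancestors of c9: {c2, c5, c9}.
Ancestors of c4: {c2, c4, c5}.
Common ancestors: {c2, c5}.
Among these, c2 is not an ancestor of any other common ancestor — it is the merge base.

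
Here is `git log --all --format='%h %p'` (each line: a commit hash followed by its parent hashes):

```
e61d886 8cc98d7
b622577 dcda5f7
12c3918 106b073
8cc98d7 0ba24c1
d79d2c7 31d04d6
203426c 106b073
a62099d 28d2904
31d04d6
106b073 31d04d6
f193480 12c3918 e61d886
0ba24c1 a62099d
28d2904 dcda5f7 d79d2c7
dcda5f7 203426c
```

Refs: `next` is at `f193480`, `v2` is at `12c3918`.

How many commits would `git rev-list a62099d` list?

Walking parent pointers from a62099d: reachable set = {106b073, 203426c, 28d2904, 31d04d6, a62099d, d79d2c7, dcda5f7}.
That is 7 commits.

7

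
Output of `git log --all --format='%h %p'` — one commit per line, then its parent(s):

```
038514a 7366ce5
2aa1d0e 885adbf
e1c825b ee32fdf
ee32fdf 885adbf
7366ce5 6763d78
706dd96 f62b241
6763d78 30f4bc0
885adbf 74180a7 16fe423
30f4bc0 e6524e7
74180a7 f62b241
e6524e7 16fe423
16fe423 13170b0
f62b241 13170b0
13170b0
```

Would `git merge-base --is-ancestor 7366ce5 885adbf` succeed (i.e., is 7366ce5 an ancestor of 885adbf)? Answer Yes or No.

Ancestors of 885adbf: {13170b0, 16fe423, 74180a7, 885adbf, f62b241}.
7366ce5 is not in that set, so it is not an ancestor of 885adbf.

No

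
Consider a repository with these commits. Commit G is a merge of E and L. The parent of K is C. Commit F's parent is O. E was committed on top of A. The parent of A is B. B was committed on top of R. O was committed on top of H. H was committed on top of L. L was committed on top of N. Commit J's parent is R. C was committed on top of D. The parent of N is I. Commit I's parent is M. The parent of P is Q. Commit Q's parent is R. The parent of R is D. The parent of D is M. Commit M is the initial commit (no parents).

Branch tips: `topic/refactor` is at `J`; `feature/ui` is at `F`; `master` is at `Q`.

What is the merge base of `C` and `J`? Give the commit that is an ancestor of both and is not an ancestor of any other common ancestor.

D

Ancestors of C: {C, D, M}.
Ancestors of J: {D, J, M, R}.
Common ancestors: {D, M}.
Among these, D is not an ancestor of any other common ancestor — it is the merge base.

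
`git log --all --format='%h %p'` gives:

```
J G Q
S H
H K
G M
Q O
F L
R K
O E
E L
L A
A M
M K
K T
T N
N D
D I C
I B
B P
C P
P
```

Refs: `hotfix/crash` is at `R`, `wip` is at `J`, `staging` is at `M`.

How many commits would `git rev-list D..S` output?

5

Reachable from S: {B, C, D, H, I, K, N, P, S, T}.
Reachable from D: {B, C, D, I, P}.
In S's history but not D's: {H, K, N, S, T} — 5 commits.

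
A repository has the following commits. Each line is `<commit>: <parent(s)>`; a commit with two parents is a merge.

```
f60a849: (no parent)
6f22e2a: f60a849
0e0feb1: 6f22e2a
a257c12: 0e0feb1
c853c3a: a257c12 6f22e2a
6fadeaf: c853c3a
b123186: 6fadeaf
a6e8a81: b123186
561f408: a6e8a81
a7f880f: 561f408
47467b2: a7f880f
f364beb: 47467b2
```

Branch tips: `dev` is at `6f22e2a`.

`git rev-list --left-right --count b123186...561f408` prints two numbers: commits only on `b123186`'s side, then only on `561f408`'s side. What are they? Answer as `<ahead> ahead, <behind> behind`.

Reachable from b123186: {0e0feb1, 6f22e2a, 6fadeaf, a257c12, b123186, c853c3a, f60a849}.
Reachable from 561f408: {0e0feb1, 561f408, 6f22e2a, 6fadeaf, a257c12, a6e8a81, b123186, c853c3a, f60a849}.
Only in b123186's history (ahead): {} — 0.
Only in 561f408's history (behind): {561f408, a6e8a81} — 2.

0 ahead, 2 behind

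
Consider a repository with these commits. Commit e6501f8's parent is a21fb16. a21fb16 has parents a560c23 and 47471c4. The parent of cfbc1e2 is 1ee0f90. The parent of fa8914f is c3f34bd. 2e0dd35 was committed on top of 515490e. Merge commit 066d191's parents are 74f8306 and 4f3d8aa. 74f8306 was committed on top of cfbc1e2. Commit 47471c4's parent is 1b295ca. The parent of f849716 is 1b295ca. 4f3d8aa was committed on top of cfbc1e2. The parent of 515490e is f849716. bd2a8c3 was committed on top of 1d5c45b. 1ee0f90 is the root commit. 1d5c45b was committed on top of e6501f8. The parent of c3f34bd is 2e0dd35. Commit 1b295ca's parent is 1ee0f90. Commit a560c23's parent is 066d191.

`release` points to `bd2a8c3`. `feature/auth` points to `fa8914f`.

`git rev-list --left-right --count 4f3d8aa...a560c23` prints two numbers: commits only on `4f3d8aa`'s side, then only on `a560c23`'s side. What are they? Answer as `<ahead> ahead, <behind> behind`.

0 ahead, 3 behind

Reachable from 4f3d8aa: {1ee0f90, 4f3d8aa, cfbc1e2}.
Reachable from a560c23: {066d191, 1ee0f90, 4f3d8aa, 74f8306, a560c23, cfbc1e2}.
Only in 4f3d8aa's history (ahead): {} — 0.
Only in a560c23's history (behind): {066d191, 74f8306, a560c23} — 3.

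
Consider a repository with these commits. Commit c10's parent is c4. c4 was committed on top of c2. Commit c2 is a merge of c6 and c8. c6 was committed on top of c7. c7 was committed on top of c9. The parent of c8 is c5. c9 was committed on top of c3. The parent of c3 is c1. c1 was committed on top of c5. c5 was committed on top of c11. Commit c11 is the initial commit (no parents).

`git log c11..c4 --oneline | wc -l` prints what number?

Reachable from c4: {c1, c11, c2, c3, c4, c5, c6, c7, c8, c9}.
Reachable from c11: {c11}.
In c4's history but not c11's: {c1, c2, c3, c4, c5, c6, c7, c8, c9} — 9 commits.

9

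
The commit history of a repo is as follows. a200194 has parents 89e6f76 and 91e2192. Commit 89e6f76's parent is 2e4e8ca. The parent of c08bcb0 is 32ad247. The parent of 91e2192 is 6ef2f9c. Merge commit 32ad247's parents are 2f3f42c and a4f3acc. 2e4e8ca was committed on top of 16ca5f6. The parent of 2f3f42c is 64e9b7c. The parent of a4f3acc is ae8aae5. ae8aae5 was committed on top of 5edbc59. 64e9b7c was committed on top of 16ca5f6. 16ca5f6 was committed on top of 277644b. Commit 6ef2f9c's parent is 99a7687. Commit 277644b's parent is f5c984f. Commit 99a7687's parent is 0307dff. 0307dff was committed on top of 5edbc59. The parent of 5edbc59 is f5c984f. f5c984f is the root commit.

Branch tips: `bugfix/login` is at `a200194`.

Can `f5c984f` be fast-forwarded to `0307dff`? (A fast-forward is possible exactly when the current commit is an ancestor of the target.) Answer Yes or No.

Yes

A fast-forward from f5c984f to 0307dff is possible iff f5c984f is an ancestor of 0307dff.
Ancestors of 0307dff: {0307dff, 5edbc59, f5c984f}.
f5c984f is among them, so fast-forward is possible.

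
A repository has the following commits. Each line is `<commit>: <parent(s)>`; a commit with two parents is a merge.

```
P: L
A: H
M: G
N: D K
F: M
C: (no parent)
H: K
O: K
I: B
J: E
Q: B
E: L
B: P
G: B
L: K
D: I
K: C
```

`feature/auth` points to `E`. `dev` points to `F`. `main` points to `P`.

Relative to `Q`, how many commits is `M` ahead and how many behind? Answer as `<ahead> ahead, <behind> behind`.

Reachable from M: {B, C, G, K, L, M, P}.
Reachable from Q: {B, C, K, L, P, Q}.
Only in M's history (ahead): {G, M} — 2.
Only in Q's history (behind): {Q} — 1.

2 ahead, 1 behind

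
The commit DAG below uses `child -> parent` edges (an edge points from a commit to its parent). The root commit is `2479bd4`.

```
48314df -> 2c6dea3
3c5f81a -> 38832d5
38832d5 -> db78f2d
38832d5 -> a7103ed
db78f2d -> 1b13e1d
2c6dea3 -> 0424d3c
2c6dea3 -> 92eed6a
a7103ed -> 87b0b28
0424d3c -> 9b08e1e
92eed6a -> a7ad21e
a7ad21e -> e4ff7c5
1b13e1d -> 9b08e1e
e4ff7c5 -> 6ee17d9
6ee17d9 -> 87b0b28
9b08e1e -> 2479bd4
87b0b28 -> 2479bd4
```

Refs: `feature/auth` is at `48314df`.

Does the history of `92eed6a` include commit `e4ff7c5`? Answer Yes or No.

Yes

Ancestors of 92eed6a (commits reachable by following parents): {2479bd4, 6ee17d9, 87b0b28, 92eed6a, a7ad21e, e4ff7c5}.
e4ff7c5 is in that set, so it is an ancestor of 92eed6a.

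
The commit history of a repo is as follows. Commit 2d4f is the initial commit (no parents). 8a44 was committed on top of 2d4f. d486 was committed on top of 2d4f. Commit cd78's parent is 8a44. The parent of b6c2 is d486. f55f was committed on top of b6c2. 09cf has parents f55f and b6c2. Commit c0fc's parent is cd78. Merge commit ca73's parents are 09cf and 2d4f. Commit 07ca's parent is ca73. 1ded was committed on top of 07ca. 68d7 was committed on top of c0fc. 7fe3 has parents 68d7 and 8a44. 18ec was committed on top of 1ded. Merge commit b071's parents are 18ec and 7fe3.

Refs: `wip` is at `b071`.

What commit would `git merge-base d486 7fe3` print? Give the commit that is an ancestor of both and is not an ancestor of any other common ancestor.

2d4f

Ancestors of d486: {2d4f, d486}.
Ancestors of 7fe3: {2d4f, 68d7, 7fe3, 8a44, c0fc, cd78}.
Common ancestors: {2d4f}.
The only common ancestor is 2d4f, so it is the merge base.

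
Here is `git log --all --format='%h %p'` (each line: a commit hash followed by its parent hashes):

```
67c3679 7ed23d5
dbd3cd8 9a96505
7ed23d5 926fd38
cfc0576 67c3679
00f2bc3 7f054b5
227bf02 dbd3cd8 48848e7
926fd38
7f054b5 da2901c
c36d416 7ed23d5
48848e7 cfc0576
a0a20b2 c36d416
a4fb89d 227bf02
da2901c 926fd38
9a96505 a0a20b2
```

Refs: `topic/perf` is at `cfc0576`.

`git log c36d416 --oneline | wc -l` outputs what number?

3

Walking parent pointers from c36d416: reachable set = {7ed23d5, 926fd38, c36d416}.
That is 3 commits.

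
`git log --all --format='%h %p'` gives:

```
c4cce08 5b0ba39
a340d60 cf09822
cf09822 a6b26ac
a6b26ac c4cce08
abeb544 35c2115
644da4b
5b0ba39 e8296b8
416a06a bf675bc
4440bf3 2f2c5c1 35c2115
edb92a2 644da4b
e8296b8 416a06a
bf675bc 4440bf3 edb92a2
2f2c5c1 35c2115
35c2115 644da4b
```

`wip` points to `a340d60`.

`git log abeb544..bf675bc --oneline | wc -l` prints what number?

4

Reachable from bf675bc: {2f2c5c1, 35c2115, 4440bf3, 644da4b, bf675bc, edb92a2}.
Reachable from abeb544: {35c2115, 644da4b, abeb544}.
In bf675bc's history but not abeb544's: {2f2c5c1, 4440bf3, bf675bc, edb92a2} — 4 commits.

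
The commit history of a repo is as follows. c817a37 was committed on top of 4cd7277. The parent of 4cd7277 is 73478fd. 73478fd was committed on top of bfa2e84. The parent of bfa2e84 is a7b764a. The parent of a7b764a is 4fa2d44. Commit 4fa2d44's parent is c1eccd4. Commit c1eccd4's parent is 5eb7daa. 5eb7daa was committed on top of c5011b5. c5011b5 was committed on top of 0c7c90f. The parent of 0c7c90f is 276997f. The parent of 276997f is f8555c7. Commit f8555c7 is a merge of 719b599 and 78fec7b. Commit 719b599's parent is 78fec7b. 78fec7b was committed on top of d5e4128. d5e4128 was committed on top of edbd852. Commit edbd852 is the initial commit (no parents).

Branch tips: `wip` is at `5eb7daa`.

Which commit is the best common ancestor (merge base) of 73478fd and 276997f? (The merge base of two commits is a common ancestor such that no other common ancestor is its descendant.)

276997f

Ancestors of 73478fd: {0c7c90f, 276997f, 4fa2d44, 5eb7daa, 719b599, 73478fd, 78fec7b, a7b764a, bfa2e84, c1eccd4, c5011b5, d5e4128, edbd852, f8555c7}.
Ancestors of 276997f: {276997f, 719b599, 78fec7b, d5e4128, edbd852, f8555c7}.
Common ancestors: {276997f, 719b599, 78fec7b, d5e4128, edbd852, f8555c7}.
Among these, 276997f is not an ancestor of any other common ancestor — it is the merge base.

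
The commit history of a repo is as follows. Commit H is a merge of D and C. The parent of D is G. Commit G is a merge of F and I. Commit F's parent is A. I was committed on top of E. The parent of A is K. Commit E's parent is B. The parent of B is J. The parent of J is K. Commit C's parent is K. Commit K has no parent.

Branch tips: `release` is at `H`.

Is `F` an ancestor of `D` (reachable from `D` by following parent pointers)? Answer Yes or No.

Yes

Ancestors of D (commits reachable by following parents): {A, B, D, E, F, G, I, J, K}.
F is in that set, so it is an ancestor of D.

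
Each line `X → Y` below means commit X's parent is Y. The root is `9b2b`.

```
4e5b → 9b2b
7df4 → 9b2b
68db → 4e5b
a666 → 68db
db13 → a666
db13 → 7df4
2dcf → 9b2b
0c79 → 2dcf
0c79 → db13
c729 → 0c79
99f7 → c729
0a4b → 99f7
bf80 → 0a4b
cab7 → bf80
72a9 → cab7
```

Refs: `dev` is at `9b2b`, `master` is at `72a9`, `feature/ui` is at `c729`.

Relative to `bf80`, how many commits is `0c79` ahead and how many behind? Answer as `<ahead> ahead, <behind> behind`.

Reachable from 0c79: {0c79, 2dcf, 4e5b, 68db, 7df4, 9b2b, a666, db13}.
Reachable from bf80: {0a4b, 0c79, 2dcf, 4e5b, 68db, 7df4, 99f7, 9b2b, a666, bf80, c729, db13}.
Only in 0c79's history (ahead): {} — 0.
Only in bf80's history (behind): {0a4b, 99f7, bf80, c729} — 4.

0 ahead, 4 behind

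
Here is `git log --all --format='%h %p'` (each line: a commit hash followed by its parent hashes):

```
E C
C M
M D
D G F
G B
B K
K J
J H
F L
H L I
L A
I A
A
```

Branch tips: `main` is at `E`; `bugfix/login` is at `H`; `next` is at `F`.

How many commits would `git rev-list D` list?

10

Walking parent pointers from D: reachable set = {A, B, D, F, G, H, I, J, K, L}.
That is 10 commits.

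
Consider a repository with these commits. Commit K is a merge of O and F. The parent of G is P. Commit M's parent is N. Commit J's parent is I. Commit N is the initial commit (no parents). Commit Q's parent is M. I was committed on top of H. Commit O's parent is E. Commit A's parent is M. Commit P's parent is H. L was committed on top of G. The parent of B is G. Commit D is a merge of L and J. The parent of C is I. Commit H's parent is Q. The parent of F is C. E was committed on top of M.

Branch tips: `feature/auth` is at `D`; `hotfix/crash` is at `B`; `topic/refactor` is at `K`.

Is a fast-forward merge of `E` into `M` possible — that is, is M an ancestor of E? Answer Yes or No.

A fast-forward from M to E is possible iff M is an ancestor of E.
Ancestors of E: {E, M, N}.
M is among them, so fast-forward is possible.

Yes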